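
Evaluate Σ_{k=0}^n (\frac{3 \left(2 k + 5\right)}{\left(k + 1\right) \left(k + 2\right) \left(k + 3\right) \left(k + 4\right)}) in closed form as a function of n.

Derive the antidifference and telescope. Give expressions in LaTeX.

S(n) = \frac{n^{2} + 6 n + 5}{n^{2} + 6 n + 8}

r(k) = (k + 1)*(2*k + 7)/((k + 5)*(2*k + 5)) after simplifying.
Take A(k)=k + 1, B(k)=k + 5, C(k)=k + 5/2.
Key eq: (k + 1)·f(k+1) = (k + 4)·f(k) + (k + 5/2).
Bound: deg f ≤ 3.
Solve for f: f(k) = k*(k + 2)*(k + 4)/6 (degree 3 ≤ 3).
Certificate R = B(k−1)f/C = k*(k + 2)*(k + 4)**2/(3*(2*k + 5)) gives s_k = k*(k + 4)/(k**2 + 4*k + 3).
Δs = 3*(2*k + 5)/(k**4 + 10*k**3 + 35*k**2 + 50*k + 24), as required.
Telescope: S(n) = s_(n+1) − s_(0) = (n**2 + 6*n + 5)/(n**2 + 6*n + 8) − (0) = (n**2 + 6*n + 5)/(n**2 + 6*n + 8).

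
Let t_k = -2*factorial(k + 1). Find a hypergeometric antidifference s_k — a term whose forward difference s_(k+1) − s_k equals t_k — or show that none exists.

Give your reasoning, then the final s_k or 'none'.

none — t_k is not Gosper-summable

r(k) = k + 2 after simplifying.
Gosper form: A/B · C(k+1)/C(k) with A=k + 2, B=1, C=1.
Key eq: (k + 2)·f(k+1) = (1)·f(k) + (1).
d = -1 from the (1,0,0) case.
d = -1 < 0 ⇒ no nonzero polynomial f; not summable.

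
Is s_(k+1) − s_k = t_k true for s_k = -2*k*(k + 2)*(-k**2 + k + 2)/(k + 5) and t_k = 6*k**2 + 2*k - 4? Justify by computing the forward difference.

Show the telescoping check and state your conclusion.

s_(k+1) = -2*(k + 1)*(k + 3)*(k - (k + 1)**2 + 3)/(k + 6)
s_(k+1) − s_k = 2*(3*k**4 + 28*k**3 + 48*k**2 - 7*k - 30)/(k**2 + 11*k + 30)
(s_(k+1) − s_k) − t_k = 6*(-2*k**3 - 17*k**2 - 5*k + 10)/(k**2 + 11*k + 30)

Invalid: residual 6*(-2*k**3 - 17*k**2 - 5*k + 10)/(k**2 + 11*k + 30) ≠ 0.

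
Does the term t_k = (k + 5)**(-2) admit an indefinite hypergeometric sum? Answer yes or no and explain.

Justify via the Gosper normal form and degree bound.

The ratio is (k + 5)**2/(k + 6)**2.
Factor: A=k**2 + 10*k + 25; B=k**2 + 12*k + 36; C=1.
f must satisfy (k**2 + 10*k + 25)·f(k+1) − (k**2 + 10*k + 25)·f(k) = 1.
Bound: deg f ≤ 0.
Write f(k) = c0. Then LHS − RHS = -1, requiring -1 = 0: contradictory. No certificate.

No — the linear system for f has no solution.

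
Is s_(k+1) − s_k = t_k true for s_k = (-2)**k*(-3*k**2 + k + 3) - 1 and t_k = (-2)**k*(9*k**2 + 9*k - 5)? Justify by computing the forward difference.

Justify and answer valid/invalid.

Valid — Δs_k = t_k.

s_(k+1) = (-2)**(k + 1)*(k - 3*(k + 1)**2 + 4) - 1
s_(k+1) − s_k = (-2)**k*(9*k**2 + 9*k - 5)
(s_(k+1) − s_k) − t_k = 0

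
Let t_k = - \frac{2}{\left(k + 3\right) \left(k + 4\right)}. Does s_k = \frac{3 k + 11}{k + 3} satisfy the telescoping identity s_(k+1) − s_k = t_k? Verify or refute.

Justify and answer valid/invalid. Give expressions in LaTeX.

s_(k+1) = (3*k + 14)/(k + 4)
s_(k+1) − s_k = -2/(k**2 + 7*k + 12)
(s_(k+1) − s_k) − t_k = 0

valid; difference matches t_k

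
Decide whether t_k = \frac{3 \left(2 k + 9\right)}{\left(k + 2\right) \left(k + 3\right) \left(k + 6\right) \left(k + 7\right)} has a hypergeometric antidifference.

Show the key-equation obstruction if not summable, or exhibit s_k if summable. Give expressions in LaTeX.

Ratio r(k) = (k + 2)*(k + 6)*(2*k + 11)/((k + 4)*(k + 8)*(2*k + 9)).
Factor: A=k + 2; B=k + 8; C=k**3 + 27*k**2/2 + 121*k/2 + 90.
Need (k + 2)·f(k+1) − (k + 7)·f(k) = k**3 + 27*k**2/2 + 121*k/2 + 90.
deg f ≤ 5 (via 1,1,3).
Solving with deg f ≤ 5: f(k) = k*(k + 3)*(k + 4)*(k + 5)*(k + 8)/24.
Certificate R = B(k−1)f/C = k*(k + 3)*(k + 7)*(k + 8)/(12*(2*k + 9)) gives s_k = k*(k + 8)/(4*(k**2 + 8*k + 12)).
Δs = 3*(2*k + 9)/(k**4 + 18*k**3 + 113*k**2 + 288*k + 252), as required.

Yes. s_k = \frac{k \left(k + 8\right)}{4 \left(k^{2} + 8 k + 12\right)}.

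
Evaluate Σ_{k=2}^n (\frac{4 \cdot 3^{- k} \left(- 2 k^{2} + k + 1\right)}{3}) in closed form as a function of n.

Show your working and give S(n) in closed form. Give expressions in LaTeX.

Compute t_(k+1)/t_k: get k*(2*k + 3)/(3*(2*k**2 - k - 1)).
Take A(k)=1/3, B(k)=1, C(k)=k**2 - k/2 - 1/2.
Set up (1/3)·f(k+1) − (1)·f(k) − (k**2 - k/2 - 1/2) = 0.
Degrees (0,0,2) ⇒ d ≤ 2.
A polynomial solution: f(k) = -3*(4*k**2 + 2*k + 1)/8.
Then R = B(k−1)f/C = -3*(4*k**2 + 2*k + 1)/(4*(k - 1)*(2*k + 1)), so s_k = R(k)·t_k = (4*k**2 + 2*k + 1)/3**k.
Verify: 4*(-2*k**2 + k + 1)/(3*3**k) matches t_k.
Σ_(k=2)^n t_k = s_(n+1) − s_(2) = (3**(-n - 1)*(4*n**2 + 10*n + 7)) − (7/3), i.e. 3**(-n - 1)*(-7*3**n + 4*n**2 + 10*n + 7).

S(n) = 3^{- n - 1} \left(- 7 \cdot 3^{n} + 4 n^{2} + 10 n + 7\right)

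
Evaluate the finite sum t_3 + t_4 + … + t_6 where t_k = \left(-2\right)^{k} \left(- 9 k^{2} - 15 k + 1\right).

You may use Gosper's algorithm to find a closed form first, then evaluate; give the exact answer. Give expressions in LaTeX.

Σ = -19112

Compute t_(k+1)/t_k: get 2*(-9*k**2 - 33*k - 23)/(9*k**2 + 15*k - 1).
Normal form (A,B,C) = (-2, 1, k**2 + 5*k/3 - 1/9).
Need (-2)·f(k+1) − (1)·f(k) = k**2 + 5*k/3 - 1/9.
d = 2 from the (0,0,2) case.
A polynomial solution: f(k) = -(3*k**2 + k - 3)/9.
So s_k = (B(k−1)f/C)·t_k = (-(3*k**2 + k - 3)/(9*k**2 + 15*k - 1))·t_k = (-2)**k*(3*k**2 + k - 3).
Δs = (-2)**k*(-9*k**2 - 15*k + 1), as required.
Sum = s_(7) − s_(3); s_(7) = -19328, s_(3) = -216 ⇒ -19112.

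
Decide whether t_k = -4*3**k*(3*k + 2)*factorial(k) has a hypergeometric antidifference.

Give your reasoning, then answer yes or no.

Step 1: r(k) = 3*(k + 1)*(3*k + 5)/(3*k + 2).
Normal form (A,B,C) = (3*k + 3, 1, k + 2/3).
Solve (3*k + 3)·f(k+1) − (1)·f(k) = k + 2/3.
deg f ≤ 0 (via 1,0,1).
Coefficient equations give f(k) = 1/3.
Then R = B(k−1)f/C = 1/(3*k + 2), so s_k = R(k)·t_k = -4*3**k*factorial(k).
Check: Δs_k = -4*3**k*(3*k + 2)*factorial(k). ✓

Yes. s_k = -4*3**k*factorial(k).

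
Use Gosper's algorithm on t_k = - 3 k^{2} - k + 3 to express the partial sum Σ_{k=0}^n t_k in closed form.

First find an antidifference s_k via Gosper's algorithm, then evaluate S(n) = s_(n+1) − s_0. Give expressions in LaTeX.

S(n) = - n^{3} - 2 n^{2} + 2 n + 3

The ratio is (k + 3*(k + 1)**2 - 2)/(3*k**2 + k - 3).
Take A(k)=1, B(k)=1, C(k)=k**2 + k/3 - 1.
Set up (1)·f(k+1) − (1)·f(k) − (k**2 + k/3 - 1) = 0.
From deg A=0, deg B=0, deg C=2: d=3.
Match coefficients ⇒ f(k) = k*(k**2 - k - 3)/3.
Then R = B(k−1)f/C = k*(k**2 - k - 3)/(3*k**2 + k - 3), so s_k = R(k)·t_k = k*(-k**2 + k + 3).
Δs = -3*k**2 - k + 3, as required.
Σ_(k=0)^n t_k = s_(n+1) − s_(0) = (-n**3 - 2*n**2 + 2*n + 3) − (0), i.e. -n**3 - 2*n**2 + 2*n + 3.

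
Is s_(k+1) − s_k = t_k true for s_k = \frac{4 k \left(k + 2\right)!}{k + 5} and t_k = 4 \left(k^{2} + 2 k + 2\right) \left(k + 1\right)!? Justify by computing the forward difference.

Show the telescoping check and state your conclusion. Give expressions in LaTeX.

Invalid: residual - \frac{12 \left(k^{3} + 7 k^{2} + 11 k + 10\right) \left(k + 1\right)!}{\left(k + 5\right) \left(k + 6\right)} ≠ 0.

s_(k+1) = 4*(k + 1)*factorial(k + 3)/(k + 6)
s_(k+1) − s_k = 4*(k**3 + 8*k**2 + 17*k + 15)*factorial(k + 2)/((k + 5)*(k + 6))
(s_(k+1) − s_k) − t_k = -12*(k**3 + 7*k**2 + 11*k + 10)*factorial(k + 1)/((k + 5)*(k + 6))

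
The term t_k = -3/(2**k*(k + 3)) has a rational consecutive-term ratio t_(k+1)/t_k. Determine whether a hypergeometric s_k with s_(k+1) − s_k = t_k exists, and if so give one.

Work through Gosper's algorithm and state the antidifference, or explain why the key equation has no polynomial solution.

Ratio r(k) = (k + 3)/(2*(k + 4)).
Take A(k)=k/2 + 3/2, B(k)=k + 4, C(k)=1.
Need (k/2 + 3/2)·f(k+1) − (k + 3)·f(k) = 1.
deg f ≤ -1 (via 1,1,0).
d = -1 < 0 ⇒ no nonzero polynomial f; not summable.

none (Gosper's algorithm certifies no s_k)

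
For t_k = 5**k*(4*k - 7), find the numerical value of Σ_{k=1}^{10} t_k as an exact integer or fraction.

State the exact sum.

Step 1: r(k) = 5*(4*k - 3)/(4*k - 7).
A = 5, B = 1, C = k - 7/4.
Need (5)·f(k+1) − (1)·f(k) = k - 7/4.
Bound: deg f ≤ 1.
Coefficient equations give f(k) = (k - 3)/4.
Get s_k = R·t_k = 5**k*(k - 3) with R(k) = B(k−1)f(k)/C(k) = (k - 3)/(4*k - 7).
s_(k+1) − s_k = 5**k*(4*k - 7) = t_k.
Telescoping: Σ = s_(11) − s_(1) = 390625000 − (-10) = 390625010.

Σ = 390625010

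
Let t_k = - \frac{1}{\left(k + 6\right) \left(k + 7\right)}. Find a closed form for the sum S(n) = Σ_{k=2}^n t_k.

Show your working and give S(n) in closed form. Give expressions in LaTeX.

Step 1: r(k) = (k + 6)/(k + 8).
A = k + 6, B = k + 8, C = 1.
Set up (k + 6)·f(k+1) − (k + 7)·f(k) − (1) = 0.
Bound: deg f ≤ 1.
Coefficient equations give f(k) = k/6.
So s_k = (B(k−1)f/C)·t_k = (k*(k + 7)/6)·t_k = -k/(6*k + 36).
Check: Δs_k = -1/(k**2 + 13*k + 42). ✓
s_(n+1) = (-n - 1)/(6*(n + 7)) and s_(2) = -1/24, so S(n) = (1 - n)/(8*(n + 7)).

S(n) = \frac{1 - n}{8 \left(n + 7\right)}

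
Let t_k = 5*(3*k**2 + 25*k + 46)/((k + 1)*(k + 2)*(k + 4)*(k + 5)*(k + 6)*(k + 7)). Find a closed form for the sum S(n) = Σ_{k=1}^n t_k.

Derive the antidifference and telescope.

t_(k+1)/t_k = (k + 1)*(k + 4)*(25*k + 3*(k + 1)**2 + 71)/((k + 3)*(k + 8)*(3*k**2 + 25*k + 46)).
A = k + 1, B = k + 8, C = k**3 + 34*k**2/3 + 121*k/3 + 46.
f must satisfy (k + 1)·f(k+1) − (k + 7)·f(k) = k**3 + 34*k**2/3 + 121*k/3 + 46.
Bound: deg f ≤ 6.
Match coefficients ⇒ f(k) = k*(k + 2)*(k + 3)*(k + 5)*(k**2 + 11*k + 34)/72.
Certificate R = B(k−1)f/C = k*(k + 2)*(k + 5)*(k + 7)*(k**2 + 11*k + 34)/(24*(3*k**2 + 25*k + 46)) gives s_k = 5*k*(k**2 + 11*k + 34)/(24*(k**3 + 11*k**2 + 34*k + 24)).
Δs = 5*(3*k**2 + 25*k + 46)/(k**6 + 25*k**5 + 247*k**4 + 1219*k**3 + 3112*k**2 + 3796*k + 1680), as required.
Telescope: S(n) = s_(n+1) − s_(1) = 5*(n**3 + 14*n**2 + 59*n + 46)/(24*(n**3 + 14*n**2 + 59*n + 70)) − (23/168) = n*(n**2 + 14*n + 59)/(14*(n**3 + 14*n**2 + 59*n + 70)).

S(n) = n*(n**2 + 14*n + 59)/(14*(n**3 + 14*n**2 + 59*n + 70))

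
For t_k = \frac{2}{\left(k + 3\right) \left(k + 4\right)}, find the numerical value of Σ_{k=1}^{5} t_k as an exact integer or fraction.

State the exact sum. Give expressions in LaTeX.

Ratio r(k) = (k + 3)/(k + 5).
A = k + 3, B = k + 5, C = 1.
Set up (k + 3)·f(k+1) − (k + 4)·f(k) − (1) = 0.
Bound: deg f ≤ 1.
Coefficient equations give f(k) = k/3.
Then R = B(k−1)f/C = k*(k + 4)/3, so s_k = R(k)·t_k = 2*k/(3*(k + 3)).
Δs = 2/(k**2 + 7*k + 12), as required.
Evaluate s at k=6 and k=1: 4/9 and 1/6; difference 5/18.

Σ = 5/18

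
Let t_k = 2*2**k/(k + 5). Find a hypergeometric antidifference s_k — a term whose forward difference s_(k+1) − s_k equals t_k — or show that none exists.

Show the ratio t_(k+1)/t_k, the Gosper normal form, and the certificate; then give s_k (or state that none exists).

Step 1: r(k) = 2*(k + 5)/(k + 6).
Normal form (A,B,C) = (2*k + 10, k + 6, 1).
Solve (2*k + 10)·f(k+1) − (k + 5)·f(k) = 1.
From deg A=1, deg B=1, deg C=0: d=-1.
deg f ≤ -1 is impossible — no certificate.

not Gosper-summable; s_k does not exist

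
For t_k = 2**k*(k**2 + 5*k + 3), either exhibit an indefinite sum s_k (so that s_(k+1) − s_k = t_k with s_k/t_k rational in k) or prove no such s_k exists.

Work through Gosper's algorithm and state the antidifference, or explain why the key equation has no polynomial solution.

s_k = 2**k*(k**2 + k - 1)

The ratio is 2*(k**2 + 7*k + 9)/(k**2 + 5*k + 3).
Gosper form: A/B · C(k+1)/C(k) with A=2, B=1, C=k**2 + 5*k + 3.
Key eq: (2)·f(k+1) = (1)·f(k) + (k**2 + 5*k + 3).
Degrees (0,0,2) ⇒ d ≤ 2.
Solve for f: f(k) = k**2 + k - 1 (degree 2 ≤ 2).
So s_k = (B(k−1)f/C)·t_k = ((k**2 + k - 1)/(k**2 + 5*k + 3))·t_k = 2**k*(k**2 + k - 1).
s_(k+1) − s_k = 2**k*(k**2 + 5*k + 3) = t_k.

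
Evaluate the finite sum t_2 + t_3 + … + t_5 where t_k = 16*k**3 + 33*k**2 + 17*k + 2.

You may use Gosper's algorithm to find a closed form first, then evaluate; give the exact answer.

Σ = 5612

r(k) = (16*k**3 + 81*k**2 + 131*k + 68)/(16*k**3 + 33*k**2 + 17*k + 2) after simplifying.
Take A(k)=1, B(k)=1, C(k)=k**3 + 33*k**2/16 + 17*k/16 + 1/8.
Need (1)·f(k+1) − (1)·f(k) = k**3 + 33*k**2/16 + 17*k/16 + 1/8.
deg f ≤ 4 (via 0,0,3).
A polynomial solution: f(k) = k*(4*k**3 + 3*k**2 - 4*k - 1)/16.
Certificate R = B(k−1)f/C = k*(4*k**3 + 3*k**2 - 4*k - 1)/(16*k**3 + 33*k**2 + 17*k + 2) gives s_k = k*(4*k**3 + 3*k**2 - 4*k - 1).
Check: Δs_k = 16*k**3 + 33*k**2 + 17*k + 2. ✓
Telescoping: Σ = s_(6) − s_(2) = 5682 − (70) = 5612.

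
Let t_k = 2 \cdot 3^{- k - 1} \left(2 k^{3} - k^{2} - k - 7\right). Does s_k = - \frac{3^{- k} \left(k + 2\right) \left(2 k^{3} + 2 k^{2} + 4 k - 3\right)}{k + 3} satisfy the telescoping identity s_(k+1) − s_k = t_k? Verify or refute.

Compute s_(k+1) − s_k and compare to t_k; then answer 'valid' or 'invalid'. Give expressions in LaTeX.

Invalid: residual \frac{3^{- k} \left(- 4 k^{4} - 16 k^{3} + 2 k^{2} + 8 k + 51\right)}{3 \left(k^{2} + 7 k + 12\right)} ≠ 0.

s_(k+1) = (-2*k**4 - 14*k**3 - 38*k**2 - 47*k - 15)/(3*3**k*(k + 4))
s_(k+1) − s_k = (4*k**5 + 22*k**4 + 16*k**3 - 50*k**2 - 114*k - 117)/(3*3**k*(k**2 + 7*k + 12))
(s_(k+1) − s_k) − t_k = (-4*k**4 - 16*k**3 + 2*k**2 + 8*k + 51)/(3*3**k*(k**2 + 7*k + 12))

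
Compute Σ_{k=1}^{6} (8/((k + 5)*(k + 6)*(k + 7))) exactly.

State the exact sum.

Σ = 19/273

The ratio is (k + 5)/(k + 8).
So A=k + 5 and B=k + 8, with C=1.
Key eq: (k + 5)·f(k+1) = (k + 7)·f(k) + (1).
From deg A=1, deg B=1, deg C=0: d=2.
Match coefficients ⇒ f(k) = k*(k + 11)/60.
R(k) = B(k−1)·f(k)/C(k) = k*(k + 7)*(k + 11)/60; s_k = R·t_k = 2*k*(k + 11)/(15*(k + 5)*(k + 6)).
Δs = 8/(k**3 + 18*k**2 + 107*k + 210), as required.
Sum = s_(7) − s_(1); s_(7) = 7/65, s_(1) = 4/105 ⇒ 19/273.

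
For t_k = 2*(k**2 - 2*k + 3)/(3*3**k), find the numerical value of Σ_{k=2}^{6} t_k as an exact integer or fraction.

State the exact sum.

The ratio is (k**2 + 2)/(3*(k**2 - 2*k + 3)).
Take A(k)=1/3, B(k)=1, C(k)=k**2 - 2*k + 3.
Key eq: (1/3)·f(k+1) = (1)·f(k) + (k**2 - 2*k + 3).
From deg A=0, deg B=0, deg C=2: d=2.
Match coefficients ⇒ f(k) = -3*(k**2 - k + 3)/2.
So s_k = (B(k−1)f/C)·t_k = (-3*(k**2 - k + 3)/(2*(k**2 - 2*k + 3)))·t_k = (-k**2 + k - 3)/3**k.
Verify: 2*(k**2 - 2*k + 3)/(3*3**k) matches t_k.
Evaluate s at k=7 and k=2: -5/243 and -5/9; difference 130/243.

Σ = 130/243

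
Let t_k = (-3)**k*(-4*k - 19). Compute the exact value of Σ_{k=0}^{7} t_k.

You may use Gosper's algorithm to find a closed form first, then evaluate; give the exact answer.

Σ = 78728

r(k) = 3*(-4*k - 23)/(4*k + 19) after simplifying.
Factor: A=-3; B=1; C=k + 19/4.
f must satisfy (-3)·f(k+1) − (1)·f(k) = k + 19/4.
Bound: deg f ≤ 1.
Solve for f: f(k) = -(k + 4)/4 (degree 1 ≤ 1).
Get s_k = R·t_k = (-3)**k*(k + 4) with R(k) = B(k−1)f(k)/C(k) = -(k + 4)/(4*k + 19).
Check: Δs_k = (-3)**k*(-4*k - 19). ✓
Sum = s_(8) − s_(0); s_(8) = 78732, s_(0) = 4 ⇒ 78728.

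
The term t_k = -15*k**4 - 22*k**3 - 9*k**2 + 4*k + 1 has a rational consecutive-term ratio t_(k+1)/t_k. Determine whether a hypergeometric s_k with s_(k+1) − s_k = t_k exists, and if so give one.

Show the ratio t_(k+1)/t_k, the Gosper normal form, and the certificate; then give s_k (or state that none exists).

s_k = k*(-3*k**4 + 2*k**3 + 3*k**2 + k - 2)

t_(k+1)/t_k = (15*k**4 + 82*k**3 + 165*k**2 + 140*k + 41)/(15*k**4 + 22*k**3 + 9*k**2 - 4*k - 1).
So A=1 and B=1, with C=k**4 + 22*k**3/15 + 3*k**2/5 - 4*k/15 - 1/15.
f must satisfy (1)·f(k+1) − (1)·f(k) = k**4 + 22*k**3/15 + 3*k**2/5 - 4*k/15 - 1/15.
deg f ≤ 5 (via 0,0,4).
Solving with deg f ≤ 5: f(k) = k*(3*k - 2)*(k**3 - k - 1)/15.
R(k) = B(k−1)·f(k)/C(k) = k*(3*k - 2)*(k**3 - k - 1)/(15*k**4 + 22*k**3 + 9*k**2 - 4*k - 1); s_k = R·t_k = k*(-3*k**4 + 2*k**3 + 3*k**2 + k - 2).
Δs = -15*k**4 - 22*k**3 - 9*k**2 + 4*k + 1, as required.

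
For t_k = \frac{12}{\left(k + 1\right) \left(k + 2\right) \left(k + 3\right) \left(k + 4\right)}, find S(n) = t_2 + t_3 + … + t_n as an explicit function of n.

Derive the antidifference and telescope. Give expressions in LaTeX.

The ratio is (k + 1)/(k + 5).
Take A(k)=k + 1, B(k)=k + 5, C(k)=1.
Need (k + 1)·f(k+1) − (k + 4)·f(k) = 1.
Degrees (1,1,0) ⇒ d ≤ 3.
Match coefficients ⇒ f(k) = k*(k**2 + 6*k + 11)/18.
Get s_k = R·t_k = 2*k*(k**2 + 6*k + 11)/(3*(k + 1)*(k + 2)*(k + 3)) with R(k) = B(k−1)f(k)/C(k) = k*(k + 4)*(k**2 + 6*k + 11)/18.
s_(k+1) − s_k = 12/(k**4 + 10*k**3 + 35*k**2 + 50*k + 24) = t_k.
Σ_(k=2)^n t_k = s_(n+1) − s_(2) = (2*(n**3 + 9*n**2 + 26*n + 18)/(3*(n**3 + 9*n**2 + 26*n + 24))) − (3/5), i.e. (n**3 + 9*n**2 + 26*n - 36)/(15*(n**3 + 9*n**2 + 26*n + 24)).

S(n) = \frac{n^{3} + 9 n^{2} + 26 n - 36}{15 \left(n^{3} + 9 n^{2} + 26 n + 24\right)}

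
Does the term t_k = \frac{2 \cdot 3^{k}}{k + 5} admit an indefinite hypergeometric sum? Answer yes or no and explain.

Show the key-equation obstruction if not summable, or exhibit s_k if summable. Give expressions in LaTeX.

No; the degree bound rules out any f.

Compute t_(k+1)/t_k: get 3*(k + 5)/(k + 6).
Normal form (A,B,C) = (3*k + 15, k + 6, 1).
Need (3*k + 15)·f(k+1) − (k + 5)·f(k) = 1.
From deg A=1, deg B=1, deg C=0: d=-1.
deg f ≤ -1 is impossible — no certificate.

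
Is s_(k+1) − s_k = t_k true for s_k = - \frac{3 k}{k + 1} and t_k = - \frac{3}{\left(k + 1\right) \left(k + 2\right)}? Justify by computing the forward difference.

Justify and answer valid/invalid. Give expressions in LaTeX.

Valid — Δs_k = t_k.

s_(k+1) = 3*(-k - 1)/(k + 2)
s_(k+1) − s_k = -3/(k**2 + 3*k + 2)
(s_(k+1) − s_k) − t_k = 0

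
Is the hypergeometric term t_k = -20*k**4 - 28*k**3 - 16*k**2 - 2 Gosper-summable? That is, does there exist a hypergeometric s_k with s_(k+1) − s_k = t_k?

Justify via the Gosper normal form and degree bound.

Step 1: r(k) = (10*k**4 + 54*k**3 + 110*k**2 + 98*k + 33)/(10*k**4 + 14*k**3 + 8*k**2 + 1).
Take A(k)=1, B(k)=1, C(k)=k**4 + 7*k**3/5 + 4*k**2/5 + 1/10.
Set up (1)·f(k+1) − (1)·f(k) − (k**4 + 7*k**3/5 + 4*k**2/5 + 1/10) = 0.
Degrees (0,0,4) ⇒ d ≤ 5.
Solving with deg f ≤ 5: f(k) = k*(4*k**4 - 3*k**3 - 2*k**2 - k + 4)/20.
Get s_k = R·t_k = k*(-4*k**4 + 3*k**3 + 2*k**2 + k - 4) with R(k) = B(k−1)f(k)/C(k) = k*(4*k**4 - 3*k**3 - 2*k**2 - k + 4)/(2*(10*k**4 + 14*k**3 + 8*k**2 + 1)).
s_(k+1) − s_k = -20*k**4 - 28*k**3 - 16*k**2 - 2 = t_k.

Yes. s_k = k*(-4*k**4 + 3*k**3 + 2*k**2 + k - 4).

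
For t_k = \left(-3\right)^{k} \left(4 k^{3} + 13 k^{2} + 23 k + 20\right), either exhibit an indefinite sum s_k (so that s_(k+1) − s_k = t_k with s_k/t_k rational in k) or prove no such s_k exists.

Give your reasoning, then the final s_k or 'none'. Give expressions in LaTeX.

s_k = \left(-3\right)^{k} \left(- k^{3} - k^{2} - 2 k - 2\right)

Ratio r(k) = 3*(-4*k**3 - 25*k**2 - 61*k - 60)/(4*k**3 + 13*k**2 + 23*k + 20).
Gosper form: A/B · C(k+1)/C(k) with A=-3, B=1, C=k**3 + 13*k**2/4 + 23*k/4 + 5.
Need (-3)·f(k+1) − (1)·f(k) = k**3 + 13*k**2/4 + 23*k/4 + 5.
deg f ≤ 3 (via 0,0,3).
A polynomial solution: f(k) = -(k + 1)*(k**2 + 2)/4.
Then R = B(k−1)f/C = -(k + 1)*(k**2 + 2)/(4*k**3 + 13*k**2 + 23*k + 20), so s_k = R(k)·t_k = (-3)**k*(-k**3 - k**2 - 2*k - 2).
s_(k+1) − s_k = (-3)**k*(4*k**3 + 13*k**2 + 23*k + 20) = t_k.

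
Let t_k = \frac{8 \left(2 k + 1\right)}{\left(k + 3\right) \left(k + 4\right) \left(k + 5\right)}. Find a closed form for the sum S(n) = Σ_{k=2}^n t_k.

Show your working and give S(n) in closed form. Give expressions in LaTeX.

r(k) = (k + 3)*(2*k + 3)/((k + 6)*(2*k + 1)) after simplifying.
Take A(k)=k + 3, B(k)=k + 6, C(k)=k + 1/2.
f must satisfy (k + 3)·f(k+1) − (k + 5)·f(k) = k + 1/2.
deg f ≤ 2 (via 1,1,1).
Match coefficients ⇒ f(k) = k*(7*k + 1)/48.
Then R = B(k−1)f/C = k*(k + 5)*(7*k + 1)/(24*(2*k + 1)), so s_k = R(k)·t_k = k*(7*k + 1)/(3*(k + 3)*(k + 4)).
Verify: 8*(2*k + 1)/(k**3 + 12*k**2 + 47*k + 60) matches t_k.
Σ_(k=2)^n t_k = s_(n+1) − s_(2) = ((7*n**2 + 15*n + 8)/(3*(n**2 + 9*n + 20))) − (1/3), i.e. 2*(n**2 + n - 2)/(n**2 + 9*n + 20).

S(n) = \frac{2 \left(n^{2} + n - 2\right)}{n^{2} + 9 n + 20}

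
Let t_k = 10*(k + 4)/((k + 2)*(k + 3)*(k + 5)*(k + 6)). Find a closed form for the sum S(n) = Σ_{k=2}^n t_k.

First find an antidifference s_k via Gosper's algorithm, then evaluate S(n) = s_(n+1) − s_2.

Ratio r(k) = (k + 2)*(k + 5)**2/((k + 4)**2*(k + 7)).
Take A(k)=k + 2, B(k)=k + 7, C(k)=k**2 + 8*k + 16.
Key eq: (k + 2)·f(k+1) = (k + 6)·f(k) + (k**2 + 8*k + 16).
Bound: deg f ≤ 4.
Match coefficients ⇒ f(k) = k*(k + 3)*(k + 4)*(k + 7)/20.
R(k) = B(k−1)·f(k)/C(k) = k*(k + 3)*(k + 6)*(k + 7)/(20*(k + 4)); s_k = R·t_k = k*(k + 7)/(2*(k**2 + 7*k + 10)).
Δs = 10*(k + 4)/(k**4 + 16*k**3 + 91*k**2 + 216*k + 180), as required.
Telescope: S(n) = s_(n+1) − s_(2) = (n**2 + 9*n + 8)/(2*(n**2 + 9*n + 18)) − (9/28) = 5*(n**2 + 9*n - 10)/(28*(n**2 + 9*n + 18)).

S(n) = 5*(n**2 + 9*n - 10)/(28*(n**2 + 9*n + 18))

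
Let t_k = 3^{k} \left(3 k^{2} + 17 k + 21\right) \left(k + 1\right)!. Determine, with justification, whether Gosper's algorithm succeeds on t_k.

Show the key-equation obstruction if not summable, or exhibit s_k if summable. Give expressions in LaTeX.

t_(k+1)/t_k = 3*(3*k**3 + 29*k**2 + 87*k + 82)/(3*k**2 + 17*k + 21).
So A=3*k + 6 and B=1, with C=k**2 + 17*k/3 + 7.
Solve (3*k + 6)·f(k+1) − (1)·f(k) = k**2 + 17*k/3 + 7.
From deg A=1, deg B=0, deg C=2: d=1.
Match coefficients ⇒ f(k) = (k + 3)/3.
R(k) = B(k−1)·f(k)/C(k) = (k + 3)/(3*k**2 + 17*k + 21); s_k = R·t_k = 3**k*(k + 3)*factorial(k + 1).
Verify: 3**k*(3*k**2 + 17*k + 21)*factorial(k + 1) matches t_k.

Yes. s_k = 3^{k} \left(k + 3\right) \left(k + 1\right)!.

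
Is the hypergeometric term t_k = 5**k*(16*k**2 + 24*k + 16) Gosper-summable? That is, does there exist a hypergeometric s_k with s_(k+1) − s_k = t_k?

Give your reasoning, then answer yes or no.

Ratio r(k) = 5*(2*k**2 + 7*k + 7)/(2*k**2 + 3*k + 2).
Take A(k)=5, B(k)=1, C(k)=k**2 + 3*k/2 + 1.
Set up (5)·f(k+1) − (1)·f(k) − (k**2 + 3*k/2 + 1) = 0.
deg f ≤ 2 (via 0,0,2).
Match coefficients ⇒ f(k) = (k**2 - k + 1)/4.
Then R = B(k−1)f/C = (k**2 - k + 1)/(2*(2*k**2 + 3*k + 2)), so s_k = R(k)·t_k = 4*5**k*(k**2 - k + 1).
Verify: 5**k*(16*k**2 + 24*k + 16) matches t_k.

Yes. s_k = 4*5**k*(k**2 - k + 1).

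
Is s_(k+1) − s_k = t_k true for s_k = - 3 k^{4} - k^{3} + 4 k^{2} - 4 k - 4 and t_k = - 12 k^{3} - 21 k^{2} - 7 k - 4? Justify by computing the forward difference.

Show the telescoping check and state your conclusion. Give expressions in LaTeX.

Valid — Δs_k = t_k.

s_(k+1) = -3*k**4 - 13*k**3 - 17*k**2 - 11*k - 8
s_(k+1) − s_k = -12*k**3 - 21*k**2 - 7*k - 4
(s_(k+1) − s_k) − t_k = 0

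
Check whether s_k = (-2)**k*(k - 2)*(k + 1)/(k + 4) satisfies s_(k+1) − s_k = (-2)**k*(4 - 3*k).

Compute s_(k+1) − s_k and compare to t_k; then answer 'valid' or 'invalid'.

Invalid: residual 9*(-2)**k*(k**2 + 3*k - 6)/(k**2 + 9*k + 20) ≠ 0.

s_(k+1) = (-2)**(k + 1)*(k**2 + k - 2)/(k + 5)
s_(k+1) − s_k = (-2)**k*(-3*k**3 - 14*k**2 + 3*k + 26)/(k**2 + 9*k + 20)
(s_(k+1) − s_k) − t_k = 9*(-2)**k*(k**2 + 3*k - 6)/(k**2 + 9*k + 20)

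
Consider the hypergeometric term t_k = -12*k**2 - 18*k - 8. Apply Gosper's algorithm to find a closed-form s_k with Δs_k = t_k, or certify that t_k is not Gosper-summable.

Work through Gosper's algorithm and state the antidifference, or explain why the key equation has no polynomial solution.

The ratio is (6*k**2 + 21*k + 19)/(6*k**2 + 9*k + 4).
Normal form (A,B,C) = (1, 1, k**2 + 3*k/2 + 2/3).
Solve (1)·f(k+1) − (1)·f(k) = k**2 + 3*k/2 + 2/3.
From deg A=0, deg B=0, deg C=2: d=3.
Match coefficients ⇒ f(k) = k*(4*k**2 + 3*k + 1)/12.
Then R = B(k−1)f/C = k*(4*k**2 + 3*k + 1)/(2*(6*k**2 + 9*k + 4)), so s_k = R(k)·t_k = k*(-4*k**2 - 3*k - 1).
Δs = -12*k**2 - 18*k - 8, as required.

s_k = k*(-4*k**2 - 3*k - 1)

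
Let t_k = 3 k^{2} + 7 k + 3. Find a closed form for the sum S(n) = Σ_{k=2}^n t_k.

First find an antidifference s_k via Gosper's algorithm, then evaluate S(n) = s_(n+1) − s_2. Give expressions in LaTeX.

S(n) = n^{3} + 5 n^{2} + 7 n - 13

t_(k+1)/t_k = (3*k**2 + 13*k + 13)/(3*k**2 + 7*k + 3).
A = 1, B = 1, C = k**2 + 7*k/3 + 1.
Key eq: (1)·f(k+1) = (1)·f(k) + (k**2 + 7*k/3 + 1).
Degrees (0,0,2) ⇒ d ≤ 3.
Solve for f: f(k) = k**2*(k + 2)/3 (degree 3 ≤ 3).
Certificate R = B(k−1)f/C = k**2*(k + 2)/(3*k**2 + 7*k + 3) gives s_k = k**2*(k + 2).
Check: Δs_k = 3*k**2 + 7*k + 3. ✓
s_(n+1) = n**3 + 5*n**2 + 7*n + 3 and s_(2) = 16, so S(n) = n**3 + 5*n**2 + 7*n - 13.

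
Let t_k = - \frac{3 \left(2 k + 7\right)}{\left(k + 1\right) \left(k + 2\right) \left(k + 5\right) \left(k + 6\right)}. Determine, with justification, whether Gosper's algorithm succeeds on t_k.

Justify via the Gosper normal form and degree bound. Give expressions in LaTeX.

Yes. s_k = \frac{3 k \left(- k - 6\right)}{5 \left(k^{2} + 6 k + 5\right)}.

r(k) = (k + 1)*(k + 5)*(2*k + 9)/((k + 3)*(k + 7)*(2*k + 7)) after simplifying.
A = k + 1, B = k + 7, C = k**3 + 21*k**2/2 + 73*k/2 + 42.
Need (k + 1)·f(k+1) − (k + 6)·f(k) = k**3 + 21*k**2/2 + 73*k/2 + 42.
From deg A=1, deg B=1, deg C=3: d=5.
Match coefficients ⇒ f(k) = k*(k + 2)*(k + 3)*(k + 4)*(k + 6)/10.
Certificate R = B(k−1)f/C = k*(k + 2)*(k + 6)**2/(5*(2*k + 7)) gives s_k = 3*k*(-k - 6)/(5*(k**2 + 6*k + 5)).
Δs = 3*(-2*k - 7)/(k**4 + 14*k**3 + 65*k**2 + 112*k + 60), as required.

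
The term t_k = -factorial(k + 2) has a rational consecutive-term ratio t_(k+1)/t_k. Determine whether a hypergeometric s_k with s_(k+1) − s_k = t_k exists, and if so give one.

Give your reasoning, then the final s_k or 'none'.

t_(k+1)/t_k = k + 3.
Gosper form: A/B · C(k+1)/C(k) with A=k + 3, B=1, C=1.
f must satisfy (k + 3)·f(k+1) − (1)·f(k) = 1.
From deg A=1, deg B=0, deg C=0: d=-1.
Bound -1 < 0, so the key equation has no polynomial solution.

not Gosper-summable; s_k does not exist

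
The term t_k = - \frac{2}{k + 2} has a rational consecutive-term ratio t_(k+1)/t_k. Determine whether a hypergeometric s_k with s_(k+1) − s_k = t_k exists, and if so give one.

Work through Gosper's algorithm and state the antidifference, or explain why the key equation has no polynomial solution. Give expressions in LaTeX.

r(k) = (k + 2)/(k + 3) after simplifying.
So A=k + 2 and B=k + 3, with C=1.
f must satisfy (k + 2)·f(k+1) − (k + 2)·f(k) = 1.
deg f ≤ 0 (via 1,1,0).
Generic f = c0 gives residual -1; -1 = 0 cannot hold, so t_k is not Gosper-summable.

not Gosper-summable; s_k does not exist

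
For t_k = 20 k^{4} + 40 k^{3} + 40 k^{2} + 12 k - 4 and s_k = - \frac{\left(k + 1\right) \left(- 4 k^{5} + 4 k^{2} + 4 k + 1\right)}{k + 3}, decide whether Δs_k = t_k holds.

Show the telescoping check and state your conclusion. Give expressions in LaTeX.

Invalid: residual \frac{2 \left(- 16 k^{5} - 100 k^{4} - 160 k^{3} - 136 k^{2} - 36 k + 11\right)}{k^{2} + 7 k + 12} ≠ 0.

s_(k+1) = -(k + 2)*(4*k - 4*(k + 1)**5 + 4*(k + 1)**2 + 5)/(k + 4)
s_(k+1) − s_k = 2*(10*k**6 + 74*k**5 + 180*k**4 + 226*k**3 + 144*k**2 + 22*k - 13)/(k**2 + 7*k + 12)
(s_(k+1) − s_k) − t_k = 2*(-16*k**5 - 100*k**4 - 160*k**3 - 136*k**2 - 36*k + 11)/(k**2 + 7*k + 12)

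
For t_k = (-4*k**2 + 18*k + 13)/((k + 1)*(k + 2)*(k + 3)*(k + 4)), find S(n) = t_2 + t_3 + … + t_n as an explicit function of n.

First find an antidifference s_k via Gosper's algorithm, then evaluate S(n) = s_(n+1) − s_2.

r(k) = (k + 1)*(18*k - 4*(k + 1)**2 + 31)/((k + 5)*(-4*k**2 + 18*k + 13)) after simplifying.
Normal form (A,B,C) = (k + 1, k + 5, k**2 - 9*k/2 - 13/4).
Solve (k + 1)·f(k+1) − (k + 4)·f(k) = k**2 - 9*k/2 - 13/4.
Degrees (1,1,2) ⇒ d ≤ 3.
A polynomial solution: f(k) = -k*(2*k**2 + 24*k + 13)/12.
Then R = B(k−1)f/C = -k*(k + 4)*(2*k**2 + 24*k + 13)/(3*(4*k**2 - 18*k - 13)), so s_k = R(k)·t_k = k*(2*k**2 + 24*k + 13)/(3*(k + 1)*(k + 2)*(k + 3)).
Verify: (-4*k**2 + 18*k + 13)/(k**4 + 10*k**3 + 35*k**2 + 50*k + 24) matches t_k.
s_(n+1) = (2*n**3 + 30*n**2 + 67*n + 39)/(3*(n**3 + 9*n**2 + 26*n + 24)) and s_(2) = 23/30, so S(n) = (-n**3 + 31*n**2 + 24*n - 54)/(10*(n**3 + 9*n**2 + 26*n + 24)).

S(n) = (-n**3 + 31*n**2 + 24*n - 54)/(10*(n**3 + 9*n**2 + 26*n + 24))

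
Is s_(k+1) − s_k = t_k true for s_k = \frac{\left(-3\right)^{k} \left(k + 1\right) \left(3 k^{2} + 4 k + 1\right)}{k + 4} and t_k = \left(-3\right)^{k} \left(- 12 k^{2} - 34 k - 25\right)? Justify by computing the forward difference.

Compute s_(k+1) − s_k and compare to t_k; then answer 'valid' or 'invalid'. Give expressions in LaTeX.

s_(k+1) = (-3)**(k + 1)*(k + 2)*(4*k + 3*(k + 1)**2 + 5)/(k + 5)
s_(k+1) − s_k = (-3)**k*(-12*k**4 - 106*k**3 - 316*k**2 - 410*k - 197)/(k**2 + 9*k + 20)
(s_(k+1) − s_k) − t_k = 3*(-3)**k*(12*k**3 + 85*k**2 + 165*k + 101)/(k**2 + 9*k + 20)

Invalid: residual \frac{3 \left(-3\right)^{k} \left(12 k^{3} + 85 k^{2} + 165 k + 101\right)}{k^{2} + 9 k + 20} ≠ 0.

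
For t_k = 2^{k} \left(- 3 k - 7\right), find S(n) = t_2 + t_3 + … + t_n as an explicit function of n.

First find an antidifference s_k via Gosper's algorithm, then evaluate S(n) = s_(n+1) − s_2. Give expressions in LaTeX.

Ratio r(k) = 2*(3*k + 10)/(3*k + 7).
A = 2, B = 1, C = k + 7/3.
Set up (2)·f(k+1) − (1)·f(k) − (k + 7/3) = 0.
deg f ≤ 1 (via 0,0,1).
Match coefficients ⇒ f(k) = (3*k + 1)/3.
Then R = B(k−1)f/C = (3*k + 1)/(3*k + 7), so s_k = R(k)·t_k = 2**k*(-3*k - 1).
Verify: 2**k*(-3*k - 7) matches t_k.
s_(n+1) = 2**(n + 1)*(-3*n - 4) and s_(2) = -28, so S(n) = -6*2**n*n - 8*2**n + 28.

S(n) = - 6 \cdot 2^{n} n - 8 \cdot 2^{n} + 28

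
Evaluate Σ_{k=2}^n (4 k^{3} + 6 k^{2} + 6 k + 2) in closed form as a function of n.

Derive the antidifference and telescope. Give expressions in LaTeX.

S(n) = n^{4} + 4 n^{3} + 7 n^{2} + 6 n - 18

Ratio r(k) = (2*k**3 + 9*k**2 + 15*k + 9)/(2*k**3 + 3*k**2 + 3*k + 1).
Gosper form: A/B · C(k+1)/C(k) with A=1, B=1, C=k**3 + 3*k**2/2 + 3*k/2 + 1/2.
Solve (1)·f(k+1) − (1)·f(k) = k**3 + 3*k**2/2 + 3*k/2 + 1/2.
d = 4 from the (0,0,3) case.
Solving with deg f ≤ 4: f(k) = k**2*(k**2 + 1)/4.
Then R = B(k−1)f/C = k**2*(k**2 + 1)/(2*(2*k + 1)*(k**2 + k + 1)), so s_k = R(k)·t_k = k**4 + k**2.
s_(k+1) − s_k = 4*k**3 + 6*k**2 + 6*k + 2 = t_k.
Σ_(k=2)^n t_k = s_(n+1) − s_(2) = (n**4 + 4*n**3 + 7*n**2 + 6*n + 2) − (20), i.e. n**4 + 4*n**3 + 7*n**2 + 6*n - 18.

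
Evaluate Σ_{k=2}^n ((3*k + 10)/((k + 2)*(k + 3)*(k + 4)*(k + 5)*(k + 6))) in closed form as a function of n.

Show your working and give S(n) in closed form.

S(n) = (n**3 + 14*n**2 + 63*n - 78)/(168*(n**3 + 14*n**2 + 63*n + 90))

Ratio r(k) = (k + 2)*(3*k + 13)/((k + 7)*(3*k + 10)).
Take A(k)=k + 2, B(k)=k + 7, C(k)=k + 10/3.
f must satisfy (k + 2)·f(k+1) − (k + 6)·f(k) = k + 10/3.
From deg A=1, deg B=1, deg C=1: d=4.
Solving with deg f ≤ 4: f(k) = k*(k + 3)*(k**2 + 11*k + 38)/120.
So s_k = (B(k−1)f/C)·t_k = (k*(k + 3)*(k + 6)*(k**2 + 11*k + 38)/(40*(3*k + 10)))·t_k = k*(k**2 + 11*k + 38)/(40*(k**3 + 11*k**2 + 38*k + 40)).
Δs = (3*k + 10)/(k**5 + 20*k**4 + 155*k**3 + 580*k**2 + 1044*k + 720), as required.
s_(n+1) = (n**3 + 14*n**2 + 63*n + 50)/(40*(n**3 + 14*n**2 + 63*n + 90)) and s_(2) = 2/105, so S(n) = (n**3 + 14*n**2 + 63*n - 78)/(168*(n**3 + 14*n**2 + 63*n + 90)).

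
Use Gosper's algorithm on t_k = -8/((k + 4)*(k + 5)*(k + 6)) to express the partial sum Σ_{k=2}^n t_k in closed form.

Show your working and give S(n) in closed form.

S(n) = 2*(-n**2 - 11*n + 12)/(21*(n**2 + 11*n + 30))

Compute t_(k+1)/t_k: get (k + 4)/(k + 7).
So A=k + 4 and B=k + 7, with C=1.
Key eq: (k + 4)·f(k+1) = (k + 6)·f(k) + (1).
d = 2 from the (1,1,0) case.
Solve for f: f(k) = k*(k + 9)/40 (degree 2 ≤ 2).
R(k) = B(k−1)·f(k)/C(k) = k*(k + 6)*(k + 9)/40; s_k = R·t_k = k*(-k - 9)/(5*(k + 4)*(k + 5)).
Verify: -8/(k**3 + 15*k**2 + 74*k + 120) matches t_k.
Evaluate: s_(n+1) = (-n**2 - 11*n - 10)/(5*(n**2 + 11*n + 30)); subtract s_(2) = -11/105 ⇒ S(n) = 2*(-n**2 - 11*n + 12)/(21*(n**2 + 11*n + 30)).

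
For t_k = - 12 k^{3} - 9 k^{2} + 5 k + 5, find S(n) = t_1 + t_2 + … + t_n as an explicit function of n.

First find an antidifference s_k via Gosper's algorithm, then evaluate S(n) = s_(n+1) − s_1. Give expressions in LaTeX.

S(n) = n \left(- 3 n^{3} - 9 n^{2} - 5 n + 6\right)

Compute t_(k+1)/t_k: get (12*k**3 + 45*k**2 + 49*k + 11)/(12*k**3 + 9*k**2 - 5*k - 5).
A = 1, B = 1, C = k**3 + 3*k**2/4 - 5*k/12 - 5/12.
Set up (1)·f(k+1) − (1)·f(k) − (k**3 + 3*k**2/4 - 5*k/12 - 5/12) = 0.
Degrees (0,0,3) ⇒ d ≤ 4.
Solve for f: f(k) = k*(3*k**3 - 3*k**2 - 4*k - 1)/12 (degree 4 ≤ 4).
Then R = B(k−1)f/C = k*(3*k**3 - 3*k**2 - 4*k - 1)/(12*k**3 + 9*k**2 - 5*k - 5), so s_k = R(k)·t_k = k*(-3*k**3 + 3*k**2 + 4*k + 1).
Δs = -12*k**3 - 9*k**2 + 5*k + 5, as required.
Evaluate: s_(n+1) = -3*n**4 - 9*n**3 - 5*n**2 + 6*n + 5; subtract s_(1) = 5 ⇒ S(n) = n*(-3*n**3 - 9*n**2 - 5*n + 6).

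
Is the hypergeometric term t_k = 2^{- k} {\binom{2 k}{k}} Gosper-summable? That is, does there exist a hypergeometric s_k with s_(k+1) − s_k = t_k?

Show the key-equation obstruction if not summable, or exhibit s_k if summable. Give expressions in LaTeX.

The ratio is (2*k + 1)/(k + 1).
Take A(k)=2*k + 1, B(k)=k + 1, C(k)=1.
Key eq: (2*k + 1)·f(k+1) = (k)·f(k) + (1).
Degrees (1,1,0) ⇒ d ≤ -1.
Negative degree bound (-1): no f exists, t_k not Gosper-summable.

No — negative degree bound, so no certificate f.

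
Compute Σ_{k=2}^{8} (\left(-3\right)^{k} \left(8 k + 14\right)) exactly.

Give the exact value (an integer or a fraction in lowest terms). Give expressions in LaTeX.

Σ = 393714

The ratio is 3*(-4*k - 11)/(4*k + 7).
Gosper form: A/B · C(k+1)/C(k) with A=-3, B=1, C=k + 7/4.
Solve (-3)·f(k+1) − (1)·f(k) = k + 7/4.
Degrees (0,0,1) ⇒ d ≤ 1.
A polynomial solution: f(k) = -(k + 1)/4.
R(k) = B(k−1)·f(k)/C(k) = -(k + 1)/(4*k + 7); s_k = R·t_k = -2*(-3)**k*(k + 1).
Check: Δs_k = (-3)**k*(8*k + 14). ✓
Σ_(k=2)^(8) t_k = s_(9) − s_(2) = 393660 − (-54) = 393714.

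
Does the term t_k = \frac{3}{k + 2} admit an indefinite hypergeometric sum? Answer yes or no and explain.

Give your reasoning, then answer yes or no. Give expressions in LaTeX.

No — the linear system for f has no solution.

Step 1: r(k) = (k + 2)/(k + 3).
Take A(k)=k + 2, B(k)=k + 3, C(k)=1.
Set up (k + 2)·f(k+1) − (k + 2)·f(k) − (1) = 0.
Bound: deg f ≤ 0.
Write f(k) = c0. Then LHS − RHS = -1, requiring -1 = 0: contradictory. No certificate.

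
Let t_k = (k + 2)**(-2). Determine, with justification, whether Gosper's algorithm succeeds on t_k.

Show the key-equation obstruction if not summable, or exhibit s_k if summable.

No — key equation has no polynomial f.

r(k) = (k + 2)**2/(k + 3)**2 after simplifying.
Gosper form: A/B · C(k+1)/C(k) with A=k**2 + 4*k + 4, B=k**2 + 6*k + 9, C=1.
Need (k**2 + 4*k + 4)·f(k+1) − (k**2 + 4*k + 4)·f(k) = 1.
deg f ≤ 0 (via 2,2,0).
Put f(k) = c0: A·f(k+1) − B(k−1)·f(k) − C = -1; need -1 = 0 — inconsistent ⇒ no f, not summable.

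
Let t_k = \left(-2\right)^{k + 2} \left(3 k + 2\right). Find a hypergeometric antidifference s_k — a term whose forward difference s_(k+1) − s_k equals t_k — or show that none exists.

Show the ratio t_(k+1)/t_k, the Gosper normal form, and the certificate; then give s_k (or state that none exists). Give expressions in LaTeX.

Compute t_(k+1)/t_k: get 2*(-3*k - 5)/(3*k + 2).
Factor: A=-2; B=1; C=k + 2/3.
f must satisfy (-2)·f(k+1) − (1)·f(k) = k + 2/3.
Degrees (0,0,1) ⇒ d ≤ 1.
Match coefficients ⇒ f(k) = -k/3.
Get s_k = R·t_k = -(-2)**(k + 2)*k with R(k) = B(k−1)f(k)/C(k) = -k/(3*k + 2).
Verify: (-2)**(k + 2)*(3*k + 2) matches t_k.

s_k = - \left(-2\right)^{k + 2} k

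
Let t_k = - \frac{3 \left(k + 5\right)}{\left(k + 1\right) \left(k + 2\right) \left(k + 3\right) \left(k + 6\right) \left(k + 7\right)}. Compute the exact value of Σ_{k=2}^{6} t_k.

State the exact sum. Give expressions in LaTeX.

Ratio r(k) = (k + 1)*(k + 6)**2/((k + 4)*(k + 5)*(k + 8)).
A = k + 1, B = k + 8, C = k**3 + 14*k**2 + 65*k + 100.
Need (k + 1)·f(k+1) − (k + 7)·f(k) = k**3 + 14*k**2 + 65*k + 100.
deg f ≤ 6 (via 1,1,3).
A polynomial solution: f(k) = k*(k + 3)*(k + 4)**2*(k + 5)**2/36.
R(k) = B(k−1)·f(k)/C(k) = k*(k + 3)*(k + 4)*(k + 7)/36; s_k = R·t_k = k*(-k**2 - 9*k - 20)/(12*(k**3 + 9*k**2 + 20*k + 12)).
Check: Δs_k = 3*(-k - 5)/(k**5 + 19*k**4 + 131*k**3 + 401*k**2 + 540*k + 252). ✓
Sum = s_(7) − s_(2); s_(7) = -77/936, s_(2) = -7/96 ⇒ -35/3744.

Σ = -35/3744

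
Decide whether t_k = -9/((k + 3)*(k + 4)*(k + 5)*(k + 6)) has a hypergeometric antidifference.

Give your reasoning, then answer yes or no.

Step 1: r(k) = (k + 3)/(k + 7).
Gosper form: A/B · C(k+1)/C(k) with A=k + 3, B=k + 7, C=1.
Need (k + 3)·f(k+1) − (k + 6)·f(k) = 1.
d = 3 from the (1,1,0) case.
Match coefficients ⇒ f(k) = k*(k**2 + 12*k + 47)/180.
So s_k = (B(k−1)f/C)·t_k = (k*(k + 6)*(k**2 + 12*k + 47)/180)·t_k = k*(-k**2 - 12*k - 47)/(20*(k + 3)*(k + 4)*(k + 5)).
Check: Δs_k = -9/(k**4 + 18*k**3 + 119*k**2 + 342*k + 360). ✓

Yes. s_k = k*(-k**2 - 12*k - 47)/(20*(k + 3)*(k + 4)*(k + 5)).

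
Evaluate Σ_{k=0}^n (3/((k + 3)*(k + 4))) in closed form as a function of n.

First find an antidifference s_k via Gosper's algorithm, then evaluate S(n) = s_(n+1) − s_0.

Ratio r(k) = (k + 3)/(k + 5).
A = k + 3, B = k + 5, C = 1.
Solve (k + 3)·f(k+1) − (k + 4)·f(k) = 1.
Degrees (1,1,0) ⇒ d ≤ 1.
Solve for f: f(k) = k/3 (degree 1 ≤ 1).
Then R = B(k−1)f/C = k*(k + 4)/3, so s_k = R(k)·t_k = k/(k + 3).
Δs = 3/(k**2 + 7*k + 12), as required.
Evaluate: s_(n+1) = (n + 1)/(n + 4); subtract s_(0) = 0 ⇒ S(n) = (n + 1)/(n + 4).

S(n) = (n + 1)/(n + 4)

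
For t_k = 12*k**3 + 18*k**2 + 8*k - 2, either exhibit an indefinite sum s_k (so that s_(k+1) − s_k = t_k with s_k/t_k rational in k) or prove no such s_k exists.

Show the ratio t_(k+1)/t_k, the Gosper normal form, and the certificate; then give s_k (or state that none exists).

s_k = k*(3*k**3 - 2*k - 3)

Step 1: r(k) = (6*k**3 + 27*k**2 + 40*k + 18)/(6*k**3 + 9*k**2 + 4*k - 1).
A = 1, B = 1, C = k**3 + 3*k**2/2 + 2*k/3 - 1/6.
Solve (1)·f(k+1) − (1)·f(k) = k**3 + 3*k**2/2 + 2*k/3 - 1/6.
From deg A=0, deg B=0, deg C=3: d=4.
Solve for f: f(k) = k*(3*k**3 - 2*k - 3)/12 (degree 4 ≤ 4).
Then R = B(k−1)f/C = k*(3*k**3 - 2*k - 3)/(2*(6*k**3 + 9*k**2 + 4*k - 1)), so s_k = R(k)·t_k = k*(3*k**3 - 2*k - 3).
Δs = 12*k**3 + 18*k**2 + 8*k - 2, as required.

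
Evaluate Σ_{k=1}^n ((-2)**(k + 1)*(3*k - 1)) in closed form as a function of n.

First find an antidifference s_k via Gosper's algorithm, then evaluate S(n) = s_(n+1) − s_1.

t_(k+1)/t_k = 2*(-3*k - 2)/(3*k - 1).
Factor: A=-2; B=1; C=k - 1/3.
Set up (-2)·f(k+1) − (1)·f(k) − (k - 1/3) = 0.
Degrees (0,0,1) ⇒ d ≤ 1.
Solving with deg f ≤ 1: f(k) = -(k - 1)/3.
Certificate R = B(k−1)f/C = -(k - 1)/(3*k - 1) gives s_k = (-2)**(k + 1)*(1 - k).
Check: Δs_k = (-2)**(k + 1)*(3*k - 1). ✓
s_(n+1) = -(-2)**(n + 2)*n and s_(1) = 0, so S(n) = -(-2)**(n + 2)*n.

S(n) = -(-2)**(n + 2)*n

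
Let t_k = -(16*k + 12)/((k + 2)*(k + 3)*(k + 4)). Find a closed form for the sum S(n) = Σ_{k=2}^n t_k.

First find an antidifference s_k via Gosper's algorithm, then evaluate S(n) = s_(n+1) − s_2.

Step 1: r(k) = (k + 2)*(4*k + 7)/((k + 5)*(4*k + 3)).
Factor: A=k + 2; B=k + 5; C=k + 3/4.
Solve (k + 2)·f(k+1) − (k + 4)·f(k) = k + 3/4.
d = 2 from the (1,1,1) case.
A polynomial solution: f(k) = k*(11*k + 7)/48.
Certificate R = B(k−1)f/C = k*(k + 4)*(11*k + 7)/(12*(4*k + 3)) gives s_k = -k*(11*k + 7)/(3*(k + 2)*(k + 3)).
Δs = 4*(-4*k - 3)/(k**3 + 9*k**2 + 26*k + 24), as required.
s_(n+1) = (-11*n**2 - 29*n - 18)/(3*(n**2 + 7*n + 12)) and s_(2) = -29/30, so S(n) = (-27*n**2 - 29*n + 56)/(10*(n**2 + 7*n + 12)).

S(n) = (-27*n**2 - 29*n + 56)/(10*(n**2 + 7*n + 12))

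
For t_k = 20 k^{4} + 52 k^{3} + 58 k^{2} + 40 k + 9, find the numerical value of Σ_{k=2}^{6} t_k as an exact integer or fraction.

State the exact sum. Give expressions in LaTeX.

t_(k+1)/t_k = (20*k**4 + 132*k**3 + 334*k**2 + 392*k + 179)/(20*k**4 + 52*k**3 + 58*k**2 + 40*k + 9).
Factor: A=1; B=1; C=k**4 + 13*k**3/5 + 29*k**2/10 + 2*k + 9/20.
Solve (1)·f(k+1) − (1)·f(k) = k**4 + 13*k**3/5 + 29*k**2/10 + 2*k + 9/20.
deg f ≤ 5 (via 0,0,4).
Match coefficients ⇒ f(k) = k*(4*k**4 + 3*k**3 + 4*k - 2)/20.
R(k) = B(k−1)·f(k)/C(k) = k*(4*k**4 + 3*k**3 + 4*k - 2)/(20*k**4 + 52*k**3 + 58*k**2 + 40*k + 9); s_k = R·t_k = k*(4*k**4 + 3*k**3 + 4*k - 2).
Check: Δs_k = 20*k**4 + 52*k**3 + 58*k**2 + 40*k + 9. ✓
Telescoping: Σ = s_(7) − s_(2) = 74613 − (188) = 74425.

Σ = 74425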